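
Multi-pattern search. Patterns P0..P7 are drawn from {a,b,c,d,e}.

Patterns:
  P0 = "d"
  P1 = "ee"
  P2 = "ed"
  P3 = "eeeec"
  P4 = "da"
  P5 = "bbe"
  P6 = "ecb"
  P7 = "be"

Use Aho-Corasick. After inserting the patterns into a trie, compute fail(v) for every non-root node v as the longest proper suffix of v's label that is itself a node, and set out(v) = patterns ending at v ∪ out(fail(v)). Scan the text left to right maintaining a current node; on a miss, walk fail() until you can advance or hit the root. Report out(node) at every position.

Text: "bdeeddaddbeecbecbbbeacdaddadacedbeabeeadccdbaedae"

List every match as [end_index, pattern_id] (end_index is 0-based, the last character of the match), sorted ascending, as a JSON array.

Build automaton:
Trie nodes:
  0='ε' goto b→9 d→1 e→2
  1='d' goto a→8  ←P0
  2='e' goto c→12 d→4 e→3
  3='ee' goto e→5  ←P1
  4='ed' goto ·  ←P2
  5='eee' goto e→6
  6='eeee' goto c→7
  7='eeeec' goto ·  ←P3
  8='da' goto ·  ←P4
  9='b' goto b→10 e→14
  10='bb' goto e→11
  11='bbe' goto ·  ←P5
  12='ec' goto b→13
  13='ecb' goto ·  ←P6
  14='be' goto ·  ←P7

BFS fail/out derivation:
  fail(1) 'd': from fail(0)=0 chase 'd': 0 ⇒ 0;  out={0}∪out(0)={0}
  fail(2) 'e': from fail(0)=0 chase 'e': 0 ⇒ 0;  out=∅∪out(0)=∅
  fail(9) 'b': from fail(0)=0 chase 'b': 0 ⇒ 0;  out=∅∪out(0)=∅
  fail(3) 'ee': from fail(2)=0 chase 'e': 0 ⇒ 2;  out={1}∪out(2)={1}
  fail(4) 'ed': from fail(2)=0 chase 'd': 0 ⇒ 1;  out={2}∪out(1)={0,2}
  fail(8) 'da': from fail(1)=0 chase 'a': 0 ⇒ 0;  out={4}∪out(0)={4}
  fail(10) 'bb': from fail(9)=0 chase 'b': 0 ⇒ 9;  out=∅∪out(9)=∅
  fail(12) 'ec': from fail(2)=0 chase 'c': 0 ⇒ 0;  out=∅∪out(0)=∅
  fail(14) 'be': from fail(9)=0 chase 'e': 0 ⇒ 2;  out={7}∪out(2)={7}
  fail(5) 'eee': from fail(3)=2 chase 'e': 2 ⇒ 3;  out=∅∪out(3)={1}
  fail(11) 'bbe': from fail(10)=9 chase 'e': 9 ⇒ 14;  out={5}∪out(14)={5,7}
  fail(13) 'ecb': from fail(12)=0 chase 'b': 0 ⇒ 9;  out={6}∪out(9)={6}
  fail(6) 'eeee': from fail(5)=3 chase 'e': 3 ⇒ 5;  out=∅∪out(5)={1}
  fail(7) 'eeeec': from fail(6)=5 chase 'c': 5→3→2 ⇒ 12;  out={3}∪out(12)={3}

Text stream:
[0] read 'b'  n0⇒n9
[1] read 'd'  n9⇒n1 (via fail)  emit P0@[1:1]
[2] read 'e'  n1⇒n2 (via fail)
[3] read 'e'  n2⇒n3  emit P1@[2:3]
[4] read 'd'  n3⇒n4 (via fail)  emit P0@[4:4],P2@[3:4]
[5] read 'd'  n4⇒n1 (via fail)  emit P0@[5:5]
[6] read 'a'  n1⇒n8  emit P4@[5:6]
[7] read 'd'  n8⇒n1 (via fail)  emit P0@[7:7]
[8] read 'd'  n1⇒n1 (via fail)  emit P0@[8:8]
[9] read 'b'  n1⇒n9 (via fail)
[10] read 'e'  n9⇒n14  emit P7@[9:10]
[11] read 'e'  n14⇒n3 (via fail)  emit P1@[10:11]
[12] read 'c'  n3⇒n12 (via fail)
[13] read 'b'  n12⇒n13  emit P6@[11:13]
[14] read 'e'  n13⇒n14 (via fail)  emit P7@[13:14]
[15] read 'c'  n14⇒n12 (via fail)
[16] read 'b'  n12⇒n13  emit P6@[14:16]
[17] read 'b'  n13⇒n10 (via fail)
[18] read 'b'  n10⇒n10 (via fail)
[19] read 'e'  n10⇒n11  emit P5@[17:19],P7@[18:19]
[20] read 'a'  n11⇒n0 (via fail)
[21] read 'c'  n0⇒n0
[22] read 'd'  n0⇒n1  emit P0@[22:22]
[23] read 'a'  n1⇒n8  emit P4@[22:23]
[24] read 'd'  n8⇒n1 (via fail)  emit P0@[24:24]
[25] read 'd'  n1⇒n1 (via fail)  emit P0@[25:25]
[26] read 'a'  n1⇒n8  emit P4@[25:26]
[27] read 'd'  n8⇒n1 (via fail)  emit P0@[27:27]
[28] read 'a'  n1⇒n8  emit P4@[27:28]
[29] read 'c'  n8⇒n0 (via fail)
[30] read 'e'  n0⇒n2
[31] read 'd'  n2⇒n4  emit P0@[31:31],P2@[30:31]
[32] read 'b'  n4⇒n9 (via fail)
[33] read 'e'  n9⇒n14  emit P7@[32:33]
[34] read 'a'  n14⇒n0 (via fail)
[35] read 'b'  n0⇒n9
[36] read 'e'  n9⇒n14  emit P7@[35:36]
[37] read 'e'  n14⇒n3 (via fail)  emit P1@[36:37]
[38] read 'a'  n3⇒n0 (via fail)
[39] read 'd'  n0⇒n1  emit P0@[39:39]
[40] read 'c'  n1⇒n0 (via fail)
[41] read 'c'  n0⇒n0
[42] read 'd'  n0⇒n1  emit P0@[42:42]
[43] read 'b'  n1⇒n9 (via fail)
[44] read 'a'  n9⇒n0 (via fail)
[45] read 'e'  n0⇒n2
[46] read 'd'  n2⇒n4  emit P0@[46:46],P2@[45:46]
[47] read 'a'  n4⇒n8 (via fail)  emit P4@[46:47]
[48] read 'e'  n8⇒n2 (via fail)

All matches (sorted): [[1,0],[3,1],[4,0],[4,2],[5,0],[6,4],[7,0],[8,0],[10,7],[11,1],[13,6],[14,7],[16,6],[19,5],[19,7],[22,0],[23,4],[24,0],[25,0],[26,4],[27,0],[28,4],[31,0],[31,2],[33,7],[36,7],[37,1],[39,0],[42,0],[46,0],[46,2],[47,4]]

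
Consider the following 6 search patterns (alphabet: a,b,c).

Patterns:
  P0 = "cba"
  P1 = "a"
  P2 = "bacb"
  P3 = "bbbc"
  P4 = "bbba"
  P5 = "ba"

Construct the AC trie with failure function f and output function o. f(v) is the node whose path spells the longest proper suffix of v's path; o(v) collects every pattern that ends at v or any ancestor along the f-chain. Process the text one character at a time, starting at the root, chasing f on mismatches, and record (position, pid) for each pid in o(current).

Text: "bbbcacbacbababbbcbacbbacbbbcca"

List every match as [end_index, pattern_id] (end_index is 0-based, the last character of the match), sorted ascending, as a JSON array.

Construct AC machine:
Trie nodes:
  n0 'ε': a→4 b→5 c→1
  n1 'c': b→2
  n2 'cb': a→3
  n3 'cba': ·  ←P0
  n4 'a': ·  ←P1
  n5 'b': a→6 b→9
  n6 'ba': c→7  ←P5
  n7 'bac': b→8
  n8 'bacb': ·  ←P2
  n9 'bb': b→10
  n10 'bbb': a→12 c→11
  n11 'bbbc': ·  ←P3
  n12 'bbba': ·  ←P4

Failure links (BFS by depth):
  fail(1) 'c': from fail(0)=0 chase 'c': 0 ⇒ 0;  out=∅∪out(0)=∅
  fail(4) 'a': from fail(0)=0 chase 'a': 0 ⇒ 0;  out={1}∪out(0)={1}
  fail(5) 'b': from fail(0)=0 chase 'b': 0 ⇒ 0;  out=∅∪out(0)=∅
  fail(2) 'cb': from fail(1)=0 chase 'b': 0 ⇒ 5;  out=∅∪out(5)=∅
  fail(6) 'ba': from fail(5)=0 chase 'a': 0 ⇒ 4;  out={5}∪out(4)={1,5}
  fail(9) 'bb': from fail(5)=0 chase 'b': 0 ⇒ 5;  out=∅∪out(5)=∅
  fail(3) 'cba': from fail(2)=5 chase 'a': 5 ⇒ 6;  out={0}∪out(6)={0,1,5}
  fail(7) 'bac': from fail(6)=4 chase 'c': 4→0 ⇒ 1;  out=∅∪out(1)=∅
  fail(10) 'bbb': from fail(9)=5 chase 'b': 5 ⇒ 9;  out=∅∪out(9)=∅
  fail(8) 'bacb': from fail(7)=1 chase 'b': 1 ⇒ 2;  out={2}∪out(2)={2}
  fail(11) 'bbbc': from fail(10)=9 chase 'c': 9→5→0 ⇒ 1;  out={3}∪out(1)={3}
  fail(12) 'bbba': from fail(10)=9 chase 'a': 9→5 ⇒ 6;  out={4}∪out(6)={1,4,5}

Text stream:
i=0 'b': node 0→5
i=1 'b': node 5→9
i=2 'b': node 9→10
i=3 'c': node 10→11  emit P3@[0:3]
i=4 'a': node 11→4 ·f  emit P1@[4:4]
i=5 'c': node 4→1 ·f
i=6 'b': node 1→2
i=7 'a': node 2→3  emit P0@[5:7],P1@[7:7],P5@[6:7]
i=8 'c': node 3→7 ·f
i=9 'b': node 7→8  emit P2@[6:9]
i=10 'a': node 8→3 ·f  emit P0@[8:10],P1@[10:10],P5@[9:10]
i=11 'b': node 3→5 ·f
i=12 'a': node 5→6  emit P1@[12:12],P5@[11:12]
i=13 'b': node 6→5 ·f
i=14 'b': node 5→9
i=15 'b': node 9→10
i=16 'c': node 10→11  emit P3@[13:16]
i=17 'b': node 11→2 ·f
i=18 'a': node 2→3  emit P0@[16:18],P1@[18:18],P5@[17:18]
i=19 'c': node 3→7 ·f
i=20 'b': node 7→8  emit P2@[17:20]
i=21 'b': node 8→9 ·f
i=22 'a': node 9→6 ·f  emit P1@[22:22],P5@[21:22]
i=23 'c': node 6→7
i=24 'b': node 7→8  emit P2@[21:24]
i=25 'b': node 8→9 ·f
i=26 'b': node 9→10
i=27 'c': node 10→11  emit P3@[24:27]
i=28 'c': node 11→1 ·f
i=29 'a': node 1→4 ·f  emit P1@[29:29]

Matches: [[3,3],[4,1],[7,0],[7,1],[7,5],[9,2],[10,0],[10,1],[10,5],[12,1],[12,5],[16,3],[18,0],[18,1],[18,5],[20,2],[22,1],[22,5],[24,2],[27,3],[29,1]]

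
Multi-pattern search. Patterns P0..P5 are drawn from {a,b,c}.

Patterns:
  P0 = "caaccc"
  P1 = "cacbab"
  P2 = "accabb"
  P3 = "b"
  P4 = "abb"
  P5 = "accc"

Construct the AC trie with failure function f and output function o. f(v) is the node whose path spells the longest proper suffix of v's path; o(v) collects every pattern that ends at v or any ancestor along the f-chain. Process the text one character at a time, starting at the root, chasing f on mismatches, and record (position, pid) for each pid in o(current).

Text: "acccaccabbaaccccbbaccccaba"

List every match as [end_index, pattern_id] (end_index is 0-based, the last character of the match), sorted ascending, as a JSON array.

Build automaton:
Trie (insert patterns):
  n0 'ε': a→11 b→17 c→1
  n1 'c': a→2
  n2 'ca': a→3 c→7
  n3 'caa': c→4
  n4 'caac': c→5
  n5 'caacc': c→6
  n6 'caaccc': ·  [P0 ends]
  n7 'cac': b→8
  n8 'cacb': a→9
  n9 'cacba': b→10
  n10 'cacbab': ·  [P1 ends]
  n11 'a': b→18 c→12
  n12 'ac': c→13
  n13 'acc': a→14 c→20
  n14 'acca': b→15
  n15 'accab': b→16
  n16 'accabb': ·  [P2 ends]
  n17 'b': ·  [P3 ends]
  n18 'ab': b→19
  n19 'abb': ·  [P4 ends]
  n20 'accc': ·  [P5 ends]

BFS fail/out derivation:
  fail(1) 'c': from fail(0)=0 chase 'c': 0 ⇒ 0;  out=∅∪out(0)=∅
  fail(11) 'a': from fail(0)=0 chase 'a': 0 ⇒ 0;  out=∅∪out(0)=∅
  fail(17) 'b': from fail(0)=0 chase 'b': 0 ⇒ 0;  out={3}∪out(0)={3}
  fail(2) 'ca': from fail(1)=0 chase 'a': 0 ⇒ 11;  out=∅∪out(11)=∅
  fail(12) 'ac': from fail(11)=0 chase 'c': 0 ⇒ 1;  out=∅∪out(1)=∅
  fail(18) 'ab': from fail(11)=0 chase 'b': 0 ⇒ 17;  out=∅∪out(17)={3}
  fail(3) 'caa': from fail(2)=11 chase 'a': 11→0 ⇒ 11;  out=∅∪out(11)=∅
  fail(7) 'cac': from fail(2)=11 chase 'c': 11 ⇒ 12;  out=∅∪out(12)=∅
  fail(13) 'acc': from fail(12)=1 chase 'c': 1→0 ⇒ 1;  out=∅∪out(1)=∅
  fail(19) 'abb': from fail(18)=17 chase 'b': 17→0 ⇒ 17;  out={4}∪out(17)={3,4}
  fail(4) 'caac': from fail(3)=11 chase 'c': 11 ⇒ 12;  out=∅∪out(12)=∅
  fail(8) 'cacb': from fail(7)=12 chase 'b': 12→1→0 ⇒ 17;  out=∅∪out(17)={3}
  fail(14) 'acca': from fail(13)=1 chase 'a': 1 ⇒ 2;  out=∅∪out(2)=∅
  fail(20) 'accc': from fail(13)=1 chase 'c': 1→0 ⇒ 1;  out={5}∪out(1)={5}
  fail(5) 'caacc': from fail(4)=12 chase 'c': 12 ⇒ 13;  out=∅∪out(13)=∅
  fail(9) 'cacba': from fail(8)=17 chase 'a': 17→0 ⇒ 11;  out=∅∪out(11)=∅
  fail(15) 'accab': from fail(14)=2 chase 'b': 2→11 ⇒ 18;  out=∅∪out(18)={3}
  fail(6) 'caaccc': from fail(5)=13 chase 'c': 13 ⇒ 20;  out={0}∪out(20)={0,5}
  fail(10) 'cacbab': from fail(9)=11 chase 'b': 11 ⇒ 18;  out={1}∪out(18)={1,3}
  fail(16) 'accabb': from fail(15)=18 chase 'b': 18 ⇒ 19;  out={2}∪out(19)={2,3,4}

Text stream:
[0] read 'a'  n0⇒n11
[1] read 'c'  n11⇒n12
[2] read 'c'  n12⇒n13
[3] read 'c'  n13⇒n20  → match P5@[0:3]
[4] read 'a'  n20⇒n2 (via fail)
[5] read 'c'  n2⇒n7
[6] read 'c'  n7⇒n13 (via fail)
[7] read 'a'  n13⇒n14
[8] read 'b'  n14⇒n15  → match P3@[8:8]
[9] read 'b'  n15⇒n16  → match P2@[4:9],P3@[9:9],P4@[7:9]
[10] read 'a'  n16⇒n11 (via fail)
[11] read 'a'  n11⇒n11 (via fail)
[12] read 'c'  n11⇒n12
[13] read 'c'  n12⇒n13
[14] read 'c'  n13⇒n20  → match P5@[11:14]
[15] read 'c'  n20⇒n1 (via fail)
[16] read 'b'  n1⇒n17 (via fail)  → match P3@[16:16]
[17] read 'b'  n17⇒n17 (via fail)  → match P3@[17:17]
[18] read 'a'  n17⇒n11 (via fail)
[19] read 'c'  n11⇒n12
[20] read 'c'  n12⇒n13
[21] read 'c'  n13⇒n20  → match P5@[18:21]
[22] read 'c'  n20⇒n1 (via fail)
[23] read 'a'  n1⇒n2
[24] read 'b'  n2⇒n18 (via fail)  → match P3@[24:24]
[25] read 'a'  n18⇒n11 (via fail)

Result: [[3,5],[8,3],[9,2],[9,3],[9,4],[14,5],[16,3],[17,3],[21,5],[24,3]]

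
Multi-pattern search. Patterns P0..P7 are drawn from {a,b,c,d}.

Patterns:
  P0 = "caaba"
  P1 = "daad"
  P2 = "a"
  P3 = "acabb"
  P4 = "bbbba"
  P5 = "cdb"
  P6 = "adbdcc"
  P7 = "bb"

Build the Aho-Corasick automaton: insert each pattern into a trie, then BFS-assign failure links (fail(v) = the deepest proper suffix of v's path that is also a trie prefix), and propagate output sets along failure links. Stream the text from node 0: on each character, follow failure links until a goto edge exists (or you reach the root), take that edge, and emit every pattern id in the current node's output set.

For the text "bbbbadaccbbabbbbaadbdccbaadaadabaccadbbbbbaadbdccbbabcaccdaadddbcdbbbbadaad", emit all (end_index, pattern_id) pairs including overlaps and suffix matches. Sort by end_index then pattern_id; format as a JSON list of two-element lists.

Build:
Trie (insert patterns):
  n0 'ε': a→10 b→15 c→1 d→6
  n1 'c': a→2 d→20
  n2 'ca': a→3
  n3 'caa': b→4
  n4 'caab': a→5
  n5 'caaba': ·  ←P0
  n6 'd': a→7
  n7 'da': a→8
  n8 'daa': d→9
  n9 'daad': ·  ←P1
  n10 'a': c→11 d→22  ←P2
  n11 'ac': a→12
  n12 'aca': b→13
  n13 'acab': b→14
  n14 'acabb': ·  ←P3
  n15 'b': b→16
  n16 'bb': b→17  ←P7
  n17 'bbb': b→18
  n18 'bbbb': a→19
  n19 'bbbba': ·  ←P4
  n20 'cd': b→21
  n21 'cdb': ·  ←P5
  n22 'ad': b→23
  n23 'adb': d→24
  n24 'adbd': c→25
  n25 'adbdc': c→26
  n26 'adbdcc': ·  ←P6

BFS fail/out derivation:
  n1('c'): parent n0 fail=0; on 'c' 0 → fail=0;  out ∅∪∅=∅
  n6('d'): parent n0 fail=0; on 'd' 0 → fail=0;  out ∅∪∅=∅
  n10('a'): parent n0 fail=0; on 'a' 0 → fail=0;  out {2}∪∅={2}
  n15('b'): parent n0 fail=0; on 'b' 0 → fail=0;  out ∅∪∅=∅
  n2('ca'): parent n1 fail=0; on 'a' 0 → fail=10;  out ∅∪{2}={2}
  n7('da'): parent n6 fail=0; on 'a' 0 → fail=10;  out ∅∪{2}={2}
  n11('ac'): parent n10 fail=0; on 'c' 0 → fail=1;  out ∅∪∅=∅
  n16('bb'): parent n15 fail=0; on 'b' 0 → fail=15;  out {7}∪∅={7}
  n20('cd'): parent n1 fail=0; on 'd' 0 → fail=6;  out ∅∪∅=∅
  n22('ad'): parent n10 fail=0; on 'd' 0 → fail=6;  out ∅∪∅=∅
  n3('caa'): parent n2 fail=10; on 'a' 10→0 → fail=10;  out ∅∪{2}={2}
  n8('daa'): parent n7 fail=10; on 'a' 10→0 → fail=10;  out ∅∪{2}={2}
  n12('aca'): parent n11 fail=1; on 'a' 1 → fail=2;  out ∅∪{2}={2}
  n17('bbb'): parent n16 fail=15; on 'b' 15 → fail=16;  out ∅∪{7}={7}
  n21('cdb'): parent n20 fail=6; on 'b' 6→0 → fail=15;  out {5}∪∅={5}
  n23('adb'): parent n22 fail=6; on 'b' 6→0 → fail=15;  out ∅∪∅=∅
  n4('caab'): parent n3 fail=10; on 'b' 10→0 → fail=15;  out ∅∪∅=∅
  n9('daad'): parent n8 fail=10; on 'd' 10 → fail=22;  out {1}∪∅={1}
  n13('acab'): parent n12 fail=2; on 'b' 2→10→0 → fail=15;  out ∅∪∅=∅
  n18('bbbb'): parent n17 fail=16; on 'b' 16 → fail=17;  out ∅∪{7}={7}
  n24('adbd'): parent n23 fail=15; on 'd' 15→0 → fail=6;  out ∅∪∅=∅
  n5('caaba'): parent n4 fail=15; on 'a' 15→0 → fail=10;  out {0}∪{2}={0,2}
  n14('acabb'): parent n13 fail=15; on 'b' 15 → fail=16;  out {3}∪{7}={3,7}
  n19('bbbba'): parent n18 fail=17; on 'a' 17→16→15→0 → fail=10;  out {4}∪{2}={2,4}
  n25('adbdc'): parent n24 fail=6; on 'c' 6→0 → fail=1;  out ∅∪∅=∅
  n26('adbdcc'): parent n25 fail=1; on 'c' 1→0 → fail=1;  out {6}∪∅={6}

Text stream:
pos 0 'b': at 15
pos 1 'b': at 16  → match P7@[0:1]
pos 2 'b': at 17  → match P7@[1:2]
pos 3 'b': at 18  → match P7@[2:3]
pos 4 'a': at 19  → match P2@[4:4],P4@[0:4]
pos 5 'd': at 22 ·f
pos 6 'a': at 7 ·f  → match P2@[6:6]
pos 7 'c': at 11 ·f
pos 8 'c': at 1 ·f
pos 9 'b': at 15 ·f
pos 10 'b': at 16  → match P7@[9:10]
pos 11 'a': at 10 ·f  → match P2@[11:11]
pos 12 'b': at 15 ·f
pos 13 'b': at 16  → match P7@[12:13]
pos 14 'b': at 17  → match P7@[13:14]
pos 15 'b': at 18  → match P7@[14:15]
pos 16 'a': at 19  → match P2@[16:16],P4@[12:16]
pos 17 'a': at 10 ·f  → match P2@[17:17]
pos 18 'd': at 22
pos 19 'b': at 23
pos 20 'd': at 24
pos 21 'c': at 25
pos 22 'c': at 26  → match P6@[17:22]
pos 23 'b': at 15 ·f
pos 24 'a': at 10 ·f  → match P2@[24:24]
pos 25 'a': at 10 ·f  → match P2@[25:25]
pos 26 'd': at 22
pos 27 'a': at 7 ·f  → match P2@[27:27]
pos 28 'a': at 8  → match P2@[28:28]
pos 29 'd': at 9  → match P1@[26:29]
pos 30 'a': at 7 ·f  → match P2@[30:30]
pos 31 'b': at 15 ·f
pos 32 'a': at 10 ·f  → match P2@[32:32]
pos 33 'c': at 11
pos 34 'c': at 1 ·f
pos 35 'a': at 2  → match P2@[35:35]
pos 36 'd': at 22 ·f
pos 37 'b': at 23
pos 38 'b': at 16 ·f  → match P7@[37:38]
pos 39 'b': at 17  → match P7@[38:39]
pos 40 'b': at 18  → match P7@[39:40]
pos 41 'b': at 18 ·f  → match P7@[40:41]
pos 42 'a': at 19  → match P2@[42:42],P4@[38:42]
pos 43 'a': at 10 ·f  → match P2@[43:43]
pos 44 'd': at 22
pos 45 'b': at 23
pos 46 'd': at 24
pos 47 'c': at 25
pos 48 'c': at 26  → match P6@[43:48]
pos 49 'b': at 15 ·f
pos 50 'b': at 16  → match P7@[49:50]
pos 51 'a': at 10 ·f  → match P2@[51:51]
pos 52 'b': at 15 ·f
pos 53 'c': at 1 ·f
pos 54 'a': at 2  → match P2@[54:54]
pos 55 'c': at 11 ·f
pos 56 'c': at 1 ·f
pos 57 'd': at 20
pos 58 'a': at 7 ·f  → match P2@[58:58]
pos 59 'a': at 8  → match P2@[59:59]
pos 60 'd': at 9  → match P1@[57:60]
pos 61 'd': at 6 ·f
pos 62 'd': at 6 ·f
pos 63 'b': at 15 ·f
pos 64 'c': at 1 ·f
pos 65 'd': at 20
pos 66 'b': at 21  → match P5@[64:66]
pos 67 'b': at 16 ·f  → match P7@[66:67]
pos 68 'b': at 17  → match P7@[67:68]
pos 69 'b': at 18  → match P7@[68:69]
pos 70 'a': at 19  → match P2@[70:70],P4@[66:70]
pos 71 'd': at 22 ·f
pos 72 'a': at 7 ·f  → match P2@[72:72]
pos 73 'a': at 8  → match P2@[73:73]
pos 74 'd': at 9  → match P1@[71:74]

Matches: [[1,7],[2,7],[3,7],[4,2],[4,4],[6,2],[10,7],[11,2],[13,7],[14,7],[15,7],[16,2],[16,4],[17,2],[22,6],[24,2],[25,2],[27,2],[28,2],[29,1],[30,2],[32,2],[35,2],[38,7],[39,7],[40,7],[41,7],[42,2],[42,4],[43,2],[48,6],[50,7],[51,2],[54,2],[58,2],[59,2],[60,1],[66,5],[67,7],[68,7],[69,7],[70,2],[70,4],[72,2],[73,2],[74,1]]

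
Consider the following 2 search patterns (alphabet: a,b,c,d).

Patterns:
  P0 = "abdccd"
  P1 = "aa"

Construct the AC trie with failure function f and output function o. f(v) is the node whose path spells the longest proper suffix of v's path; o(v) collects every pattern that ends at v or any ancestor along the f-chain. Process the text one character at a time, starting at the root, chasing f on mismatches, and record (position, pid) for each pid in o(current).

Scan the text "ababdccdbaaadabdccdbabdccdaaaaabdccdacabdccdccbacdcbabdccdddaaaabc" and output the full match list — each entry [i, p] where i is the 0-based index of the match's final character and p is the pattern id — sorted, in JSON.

Construct AC machine:
Trie (insert patterns):
  n0 'ε': a→1
  n1 'a': a→7 b→2
  n2 'ab': d→3
  n3 'abd': c→4
  n4 'abdc': c→5
  n5 'abdcc': d→6
  n6 'abdccd': ·  [P0 ends]
  n7 'aa': ·  [P1 ends]

BFS fail/out derivation:
  fail(1) 'a': from fail(0)=0 chase 'a': 0 ⇒ 0;  out=∅∪out(0)=∅
  fail(2) 'ab': from fail(1)=0 chase 'b': 0 ⇒ 0;  out=∅∪out(0)=∅
  fail(7) 'aa': from fail(1)=0 chase 'a': 0 ⇒ 1;  out={1}∪out(1)={1}
  fail(3) 'abd': from fail(2)=0 chase 'd': 0 ⇒ 0;  out=∅∪out(0)=∅
  fail(4) 'abdc': from fail(3)=0 chase 'c': 0 ⇒ 0;  out=∅∪out(0)=∅
  fail(5) 'abdcc': from fail(4)=0 chase 'c': 0 ⇒ 0;  out=∅∪out(0)=∅
  fail(6) 'abdccd': from fail(5)=0 chase 'd': 0 ⇒ 0;  out={0}∪out(0)={0}

Run:
pos 0 'a': at 1
pos 1 'b': at 2
pos 2 'a': at 1 (fail-walked)
pos 3 'b': at 2
pos 4 'd': at 3
pos 5 'c': at 4
pos 6 'c': at 5
pos 7 'd': at 6  → match P0@[2:7]
pos 8 'b': at 0 (fail-walked)
pos 9 'a': at 1
pos 10 'a': at 7  → match P1@[9:10]
pos 11 'a': at 7 (fail-walked)  → match P1@[10:11]
pos 12 'd': at 0 (fail-walked)
pos 13 'a': at 1
pos 14 'b': at 2
pos 15 'd': at 3
pos 16 'c': at 4
pos 17 'c': at 5
pos 18 'd': at 6  → match P0@[13:18]
pos 19 'b': at 0 (fail-walked)
pos 20 'a': at 1
pos 21 'b': at 2
pos 22 'd': at 3
pos 23 'c': at 4
pos 24 'c': at 5
pos 25 'd': at 6  → match P0@[20:25]
pos 26 'a': at 1 (fail-walked)
pos 27 'a': at 7  → match P1@[26:27]
pos 28 'a': at 7 (fail-walked)  → match P1@[27:28]
pos 29 'a': at 7 (fail-walked)  → match P1@[28:29]
pos 30 'a': at 7 (fail-walked)  → match P1@[29:30]
pos 31 'b': at 2 (fail-walked)
pos 32 'd': at 3
pos 33 'c': at 4
pos 34 'c': at 5
pos 35 'd': at 6  → match P0@[30:35]
pos 36 'a': at 1 (fail-walked)
pos 37 'c': at 0 (fail-walked)
pos 38 'a': at 1
pos 39 'b': at 2
pos 40 'd': at 3
pos 41 'c': at 4
pos 42 'c': at 5
pos 43 'd': at 6  → match P0@[38:43]
pos 44 'c': at 0 (fail-walked)
pos 45 'c': at 0
pos 46 'b': at 0
pos 47 'a': at 1
pos 48 'c': at 0 (fail-walked)
pos 49 'd': at 0
pos 50 'c': at 0
pos 51 'b': at 0
pos 52 'a': at 1
pos 53 'b': at 2
pos 54 'd': at 3
pos 55 'c': at 4
pos 56 'c': at 5
pos 57 'd': at 6  → match P0@[52:57]
pos 58 'd': at 0 (fail-walked)
pos 59 'd': at 0
pos 60 'a': at 1
pos 61 'a': at 7  → match P1@[60:61]
pos 62 'a': at 7 (fail-walked)  → match P1@[61:62]
pos 63 'a': at 7 (fail-walked)  → match P1@[62:63]
pos 64 'b': at 2 (fail-walked)
pos 65 'c': at 0 (fail-walked)

Result: [[7,0],[10,1],[11,1],[18,0],[25,0],[27,1],[28,1],[29,1],[30,1],[35,0],[43,0],[57,0],[61,1],[62,1],[63,1]]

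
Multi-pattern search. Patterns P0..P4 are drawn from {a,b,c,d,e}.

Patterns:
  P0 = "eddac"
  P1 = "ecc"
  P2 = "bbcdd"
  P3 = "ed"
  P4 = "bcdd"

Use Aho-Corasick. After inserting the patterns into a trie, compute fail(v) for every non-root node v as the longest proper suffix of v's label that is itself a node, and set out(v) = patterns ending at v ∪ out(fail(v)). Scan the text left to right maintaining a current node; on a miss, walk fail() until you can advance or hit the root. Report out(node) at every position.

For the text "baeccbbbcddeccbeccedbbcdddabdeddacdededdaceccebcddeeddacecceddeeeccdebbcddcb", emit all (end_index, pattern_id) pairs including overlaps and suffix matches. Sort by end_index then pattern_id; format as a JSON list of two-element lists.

Build automaton:
Trie (insert patterns):
  0='ε' goto b→8 e→1
  1='e' goto c→6 d→2
  2='ed' goto d→3  ←P3
  3='edd' goto a→4
  4='edda' goto c→5
  5='eddac' goto ·  ←P0
  6='ec' goto c→7
  7='ecc' goto ·  ←P1
  8='b' goto b→9 c→13
  9='bb' goto c→10
  10='bbc' goto d→11
  11='bbcd' goto d→12
  12='bbcdd' goto ·  ←P2
  13='bc' goto d→14
  14='bcd' goto d→15
  15='bcdd' goto ·  ←P4

Failure links (BFS by depth):
  fail(1) 'e': from fail(0)=0 chase 'e': 0 ⇒ 0;  out=∅∪out(0)=∅
  fail(8) 'b': from fail(0)=0 chase 'b': 0 ⇒ 0;  out=∅∪out(0)=∅
  fail(2) 'ed': from fail(1)=0 chase 'd': 0 ⇒ 0;  out={3}∪out(0)={3}
  fail(6) 'ec': from fail(1)=0 chase 'c': 0 ⇒ 0;  out=∅∪out(0)=∅
  fail(9) 'bb': from fail(8)=0 chase 'b': 0 ⇒ 8;  out=∅∪out(8)=∅
  fail(13) 'bc': from fail(8)=0 chase 'c': 0 ⇒ 0;  out=∅∪out(0)=∅
  fail(3) 'edd': from fail(2)=0 chase 'd': 0 ⇒ 0;  out=∅∪out(0)=∅
  fail(7) 'ecc': from fail(6)=0 chase 'c': 0 ⇒ 0;  out={1}∪out(0)={1}
  fail(10) 'bbc': from fail(9)=8 chase 'c': 8 ⇒ 13;  out=∅∪out(13)=∅
  fail(14) 'bcd': from fail(13)=0 chase 'd': 0 ⇒ 0;  out=∅∪out(0)=∅
  fail(4) 'edda': from fail(3)=0 chase 'a': 0 ⇒ 0;  out=∅∪out(0)=∅
  fail(11) 'bbcd': from fail(10)=13 chase 'd': 13 ⇒ 14;  out=∅∪out(14)=∅
  fail(15) 'bcdd': from fail(14)=0 chase 'd': 0 ⇒ 0;  out={4}∪out(0)={4}
  fail(5) 'eddac': from fail(4)=0 chase 'c': 0 ⇒ 0;  out={0}∪out(0)={0}
  fail(12) 'bbcdd': from fail(11)=14 chase 'd': 14 ⇒ 15;  out={2}∪out(15)={2,4}

Run:
pos 0 'b': at 8
pos 1 'a': at 0 ·f
pos 2 'e': at 1
pos 3 'c': at 6
pos 4 'c': at 7  ** P1@[2:4]
pos 5 'b': at 8 ·f
pos 6 'b': at 9
pos 7 'b': at 9 ·f
pos 8 'c': at 10
pos 9 'd': at 11
pos 10 'd': at 12  ** P2@[6:10],P4@[7:10]
pos 11 'e': at 1 ·f
pos 12 'c': at 6
pos 13 'c': at 7  ** P1@[11:13]
pos 14 'b': at 8 ·f
pos 15 'e': at 1 ·f
pos 16 'c': at 6
pos 17 'c': at 7  ** P1@[15:17]
pos 18 'e': at 1 ·f
pos 19 'd': at 2  ** P3@[18:19]
pos 20 'b': at 8 ·f
pos 21 'b': at 9
pos 22 'c': at 10
pos 23 'd': at 11
pos 24 'd': at 12  ** P2@[20:24],P4@[21:24]
pos 25 'd': at 0 ·f
pos 26 'a': at 0
pos 27 'b': at 8
pos 28 'd': at 0 ·f
pos 29 'e': at 1
pos 30 'd': at 2  ** P3@[29:30]
pos 31 'd': at 3
pos 32 'a': at 4
pos 33 'c': at 5  ** P0@[29:33]
pos 34 'd': at 0 ·f
pos 35 'e': at 1
pos 36 'd': at 2  ** P3@[35:36]
pos 37 'e': at 1 ·f
pos 38 'd': at 2  ** P3@[37:38]
pos 39 'd': at 3
pos 40 'a': at 4
pos 41 'c': at 5  ** P0@[37:41]
pos 42 'e': at 1 ·f
pos 43 'c': at 6
pos 44 'c': at 7  ** P1@[42:44]
pos 45 'e': at 1 ·f
pos 46 'b': at 8 ·f
pos 47 'c': at 13
pos 48 'd': at 14
pos 49 'd': at 15  ** P4@[46:49]
pos 50 'e': at 1 ·f
pos 51 'e': at 1 ·f
pos 52 'd': at 2  ** P3@[51:52]
pos 53 'd': at 3
pos 54 'a': at 4
pos 55 'c': at 5  ** P0@[51:55]
pos 56 'e': at 1 ·f
pos 57 'c': at 6
pos 58 'c': at 7  ** P1@[56:58]
pos 59 'e': at 1 ·f
pos 60 'd': at 2  ** P3@[59:60]
pos 61 'd': at 3
pos 62 'e': at 1 ·f
pos 63 'e': at 1 ·f
pos 64 'e': at 1 ·f
pos 65 'c': at 6
pos 66 'c': at 7  ** P1@[64:66]
pos 67 'd': at 0 ·f
pos 68 'e': at 1
pos 69 'b': at 8 ·f
pos 70 'b': at 9
pos 71 'c': at 10
pos 72 'd': at 11
pos 73 'd': at 12  ** P2@[69:73],P4@[70:73]
pos 74 'c': at 0 ·f
pos 75 'b': at 8

All matches (sorted): [[4,1],[10,2],[10,4],[13,1],[17,1],[19,3],[24,2],[24,4],[30,3],[33,0],[36,3],[38,3],[41,0],[44,1],[49,4],[52,3],[55,0],[58,1],[60,3],[66,1],[73,2],[73,4]]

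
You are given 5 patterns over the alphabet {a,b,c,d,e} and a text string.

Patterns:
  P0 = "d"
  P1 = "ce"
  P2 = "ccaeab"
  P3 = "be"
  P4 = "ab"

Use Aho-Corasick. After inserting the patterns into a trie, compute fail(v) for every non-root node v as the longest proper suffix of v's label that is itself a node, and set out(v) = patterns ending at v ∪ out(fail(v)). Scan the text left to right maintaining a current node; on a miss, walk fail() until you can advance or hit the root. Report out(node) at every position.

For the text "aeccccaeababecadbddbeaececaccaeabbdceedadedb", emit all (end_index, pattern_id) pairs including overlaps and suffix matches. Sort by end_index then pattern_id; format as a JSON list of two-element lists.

Build automaton:
Trie (insert patterns):
  n0 'ε': a→11 b→9 c→2 d→1
  n1 'd': ·  [P0 ends]
  n2 'c': c→4 e→3
  n3 'ce': ·  [P1 ends]
  n4 'cc': a→5
  n5 'cca': e→6
  n6 'ccae': a→7
  n7 'ccaea': b→8
  n8 'ccaeab': ·  [P2 ends]
  n9 'b': e→10
  n10 'be': ·  [P3 ends]
  n11 'a': b→12
  n12 'ab': ·  [P4 ends]

BFS fail/out derivation:
  n1('d'): parent n0 fail=0; on 'd' 0 → fail=0;  out {0}∪∅={0}
  n2('c'): parent n0 fail=0; on 'c' 0 → fail=0;  out ∅∪∅=∅
  n9('b'): parent n0 fail=0; on 'b' 0 → fail=0;  out ∅∪∅=∅
  n11('a'): parent n0 fail=0; on 'a' 0 → fail=0;  out ∅∪∅=∅
  n3('ce'): parent n2 fail=0; on 'e' 0 → fail=0;  out {1}∪∅={1}
  n4('cc'): parent n2 fail=0; on 'c' 0 → fail=2;  out ∅∪∅=∅
  n10('be'): parent n9 fail=0; on 'e' 0 → fail=0;  out {3}∪∅={3}
  n12('ab'): parent n11 fail=0; on 'b' 0 → fail=9;  out {4}∪∅={4}
  n5('cca'): parent n4 fail=2; on 'a' 2→0 → fail=11;  out ∅∪∅=∅
  n6('ccae'): parent n5 fail=11; on 'e' 11→0 → fail=0;  out ∅∪∅=∅
  n7('ccaea'): parent n6 fail=0; on 'a' 0 → fail=11;  out ∅∪∅=∅
  n8('ccaeab'): parent n7 fail=11; on 'b' 11 → fail=12;  out {2}∪{4}={2,4}

Scan:
i=0 'a': node 0→11
i=1 'e': node 11→0 (via fail)
i=2 'c': node 0→2
i=3 'c': node 2→4
i=4 'c': node 4→4 (via fail)
i=5 'c': node 4→4 (via fail)
i=6 'a': node 4→5
i=7 'e': node 5→6
i=8 'a': node 6→7
i=9 'b': node 7→8  → match P2@[4:9],P4@[8:9]
i=10 'a': node 8→11 (via fail)
i=11 'b': node 11→12  → match P4@[10:11]
i=12 'e': node 12→10 (via fail)  → match P3@[11:12]
i=13 'c': node 10→2 (via fail)
i=14 'a': node 2→11 (via fail)
i=15 'd': node 11→1 (via fail)  → match P0@[15:15]
i=16 'b': node 1→9 (via fail)
i=17 'd': node 9→1 (via fail)  → match P0@[17:17]
i=18 'd': node 1→1 (via fail)  → match P0@[18:18]
i=19 'b': node 1→9 (via fail)
i=20 'e': node 9→10  → match P3@[19:20]
i=21 'a': node 10→11 (via fail)
i=22 'e': node 11→0 (via fail)
i=23 'c': node 0→2
i=24 'e': node 2→3  → match P1@[23:24]
i=25 'c': node 3→2 (via fail)
i=26 'a': node 2→11 (via fail)
i=27 'c': node 11→2 (via fail)
i=28 'c': node 2→4
i=29 'a': node 4→5
i=30 'e': node 5→6
i=31 'a': node 6→7
i=32 'b': node 7→8  → match P2@[27:32],P4@[31:32]
i=33 'b': node 8→9 (via fail)
i=34 'd': node 9→1 (via fail)  → match P0@[34:34]
i=35 'c': node 1→2 (via fail)
i=36 'e': node 2→3  → match P1@[35:36]
i=37 'e': node 3→0 (via fail)
i=38 'd': node 0→1  → match P0@[38:38]
i=39 'a': node 1→11 (via fail)
i=40 'd': node 11→1 (via fail)  → match P0@[40:40]
i=41 'e': node 1→0 (via fail)
i=42 'd': node 0→1  → match P0@[42:42]
i=43 'b': node 1→9 (via fail)

Result: [[9,2],[9,4],[11,4],[12,3],[15,0],[17,0],[18,0],[20,3],[24,1],[32,2],[32,4],[34,0],[36,1],[38,0],[40,0],[42,0]]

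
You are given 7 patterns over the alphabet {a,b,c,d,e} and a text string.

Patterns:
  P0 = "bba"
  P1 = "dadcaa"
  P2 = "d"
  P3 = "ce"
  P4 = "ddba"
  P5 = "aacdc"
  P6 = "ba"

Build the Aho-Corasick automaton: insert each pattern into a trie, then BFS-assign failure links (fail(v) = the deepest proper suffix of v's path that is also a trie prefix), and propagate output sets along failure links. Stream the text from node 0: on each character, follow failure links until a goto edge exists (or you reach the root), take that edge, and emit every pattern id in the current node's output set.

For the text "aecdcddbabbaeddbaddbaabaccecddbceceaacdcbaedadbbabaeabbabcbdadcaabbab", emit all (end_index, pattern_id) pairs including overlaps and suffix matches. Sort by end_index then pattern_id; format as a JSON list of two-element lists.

Build automaton:
Trie nodes:
  0='ε' goto a→15 b→1 c→10 d→4
  1='b' goto a→20 b→2
  2='bb' goto a→3
  3='bba' goto ·  ←P0
  4='d' goto a→5 d→12  ←P2
  5='da' goto d→6
  6='dad' goto c→7
  7='dadc' goto a→8
  8='dadca' goto a→9
  9='dadcaa' goto ·  ←P1
  10='c' goto e→11
  11='ce' goto ·  ←P3
  12='dd' goto b→13
  13='ddb' goto a→14
  14='ddba' goto ·  ←P4
  15='a' goto a→16
  16='aa' goto c→17
  17='aac' goto d→18
  18='aacd' goto c→19
  19='aacdc' goto ·  ←P5
  20='ba' goto ·  ←P6

Failure links (BFS by depth):
  n1('b'): parent n0 fail=0; on 'b' 0 → fail=0;  out ∅∪∅=∅
  n4('d'): parent n0 fail=0; on 'd' 0 → fail=0;  out {2}∪∅={2}
  n10('c'): parent n0 fail=0; on 'c' 0 → fail=0;  out ∅∪∅=∅
  n15('a'): parent n0 fail=0; on 'a' 0 → fail=0;  out ∅∪∅=∅
  n2('bb'): parent n1 fail=0; on 'b' 0 → fail=1;  out ∅∪∅=∅
  n5('da'): parent n4 fail=0; on 'a' 0 → fail=15;  out ∅∪∅=∅
  n11('ce'): parent n10 fail=0; on 'e' 0 → fail=0;  out {3}∪∅={3}
  n12('dd'): parent n4 fail=0; on 'd' 0 → fail=4;  out ∅∪{2}={2}
  n16('aa'): parent n15 fail=0; on 'a' 0 → fail=15;  out ∅∪∅=∅
  n20('ba'): parent n1 fail=0; on 'a' 0 → fail=15;  out {6}∪∅={6}
  n3('bba'): parent n2 fail=1; on 'a' 1 → fail=20;  out {0}∪{6}={0,6}
  n6('dad'): parent n5 fail=15; on 'd' 15→0 → fail=4;  out ∅∪{2}={2}
  n13('ddb'): parent n12 fail=4; on 'b' 4→0 → fail=1;  out ∅∪∅=∅
  n17('aac'): parent n16 fail=15; on 'c' 15→0 → fail=10;  out ∅∪∅=∅
  n7('dadc'): parent n6 fail=4; on 'c' 4→0 → fail=10;  out ∅∪∅=∅
  n14('ddba'): parent n13 fail=1; on 'a' 1 → fail=20;  out {4}∪{6}={4,6}
  n18('aacd'): parent n17 fail=10; on 'd' 10→0 → fail=4;  out ∅∪{2}={2}
  n8('dadca'): parent n7 fail=10; on 'a' 10→0 → fail=15;  out ∅∪∅=∅
  n19('aacdc'): parent n18 fail=4; on 'c' 4→0 → fail=10;  out {5}∪∅={5}
  n9('dadcaa'): parent n8 fail=15; on 'a' 15 → fail=16;  out {1}∪∅={1}

Run:
pos 0 'a': at 15
pos 1 'e': at 0 (via fail)
pos 2 'c': at 10
pos 3 'd': at 4 (via fail)  emit P2@[3:3]
pos 4 'c': at 10 (via fail)
pos 5 'd': at 4 (via fail)  emit P2@[5:5]
pos 6 'd': at 12  emit P2@[6:6]
pos 7 'b': at 13
pos 8 'a': at 14  emit P4@[5:8],P6@[7:8]
pos 9 'b': at 1 (via fail)
pos 10 'b': at 2
pos 11 'a': at 3  emit P0@[9:11],P6@[10:11]
pos 12 'e': at 0 (via fail)
pos 13 'd': at 4  emit P2@[13:13]
pos 14 'd': at 12  emit P2@[14:14]
pos 15 'b': at 13
pos 16 'a': at 14  emit P4@[13:16],P6@[15:16]
pos 17 'd': at 4 (via fail)  emit P2@[17:17]
pos 18 'd': at 12  emit P2@[18:18]
pos 19 'b': at 13
pos 20 'a': at 14  emit P4@[17:20],P6@[19:20]
pos 21 'a': at 16 (via fail)
pos 22 'b': at 1 (via fail)
pos 23 'a': at 20  emit P6@[22:23]
pos 24 'c': at 10 (via fail)
pos 25 'c': at 10 (via fail)
pos 26 'e': at 11  emit P3@[25:26]
pos 27 'c': at 10 (via fail)
pos 28 'd': at 4 (via fail)  emit P2@[28:28]
pos 29 'd': at 12  emit P2@[29:29]
pos 30 'b': at 13
pos 31 'c': at 10 (via fail)
pos 32 'e': at 11  emit P3@[31:32]
pos 33 'c': at 10 (via fail)
pos 34 'e': at 11  emit P3@[33:34]
pos 35 'a': at 15 (via fail)
pos 36 'a': at 16
pos 37 'c': at 17
pos 38 'd': at 18  emit P2@[38:38]
pos 39 'c': at 19  emit P5@[35:39]
pos 40 'b': at 1 (via fail)
pos 41 'a': at 20  emit P6@[40:41]
pos 42 'e': at 0 (via fail)
pos 43 'd': at 4  emit P2@[43:43]
pos 44 'a': at 5
pos 45 'd': at 6  emit P2@[45:45]
pos 46 'b': at 1 (via fail)
pos 47 'b': at 2
pos 48 'a': at 3  emit P0@[46:48],P6@[47:48]
pos 49 'b': at 1 (via fail)
pos 50 'a': at 20  emit P6@[49:50]
pos 51 'e': at 0 (via fail)
pos 52 'a': at 15
pos 53 'b': at 1 (via fail)
pos 54 'b': at 2
pos 55 'a': at 3  emit P0@[53:55],P6@[54:55]
pos 56 'b': at 1 (via fail)
pos 57 'c': at 10 (via fail)
pos 58 'b': at 1 (via fail)
pos 59 'd': at 4 (via fail)  emit P2@[59:59]
pos 60 'a': at 5
pos 61 'd': at 6  emit P2@[61:61]
pos 62 'c': at 7
pos 63 'a': at 8
pos 64 'a': at 9  emit P1@[59:64]
pos 65 'b': at 1 (via fail)
pos 66 'b': at 2
pos 67 'a': at 3  emit P0@[65:67],P6@[66:67]
pos 68 'b': at 1 (via fail)

All matches (sorted): [[3,2],[5,2],[6,2],[8,4],[8,6],[11,0],[11,6],[13,2],[14,2],[16,4],[16,6],[17,2],[18,2],[20,4],[20,6],[23,6],[26,3],[28,2],[29,2],[32,3],[34,3],[38,2],[39,5],[41,6],[43,2],[45,2],[48,0],[48,6],[50,6],[55,0],[55,6],[59,2],[61,2],[64,1],[67,0],[67,6]]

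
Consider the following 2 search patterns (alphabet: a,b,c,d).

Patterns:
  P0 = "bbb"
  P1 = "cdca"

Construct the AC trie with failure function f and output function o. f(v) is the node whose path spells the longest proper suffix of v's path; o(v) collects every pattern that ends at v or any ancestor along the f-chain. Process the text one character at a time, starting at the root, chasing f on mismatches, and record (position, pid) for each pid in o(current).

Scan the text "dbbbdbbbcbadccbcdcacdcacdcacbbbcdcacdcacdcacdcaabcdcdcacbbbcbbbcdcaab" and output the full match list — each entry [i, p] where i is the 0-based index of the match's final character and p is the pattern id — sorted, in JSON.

Build automaton:
Trie (insert patterns):
  0='ε' goto b→1 c→4
  1='b' goto b→2
  2='bb' goto b→3
  3='bbb' goto ·  [P0 ends]
  4='c' goto d→5
  5='cd' goto c→6
  6='cdc' goto a→7
  7='cdca' goto ·  [P1 ends]

Failure links (BFS by depth):
  n1('b'): parent n0 fail=0; on 'b' 0 → fail=0;  out ∅∪∅=∅
  n4('c'): parent n0 fail=0; on 'c' 0 → fail=0;  out ∅∪∅=∅
  n2('bb'): parent n1 fail=0; on 'b' 0 → fail=1;  out ∅∪∅=∅
  n5('cd'): parent n4 fail=0; on 'd' 0 → fail=0;  out ∅∪∅=∅
  n3('bbb'): parent n2 fail=1; on 'b' 1 → fail=2;  out {0}∪∅={0}
  n6('cdc'): parent n5 fail=0; on 'c' 0 → fail=4;  out ∅∪∅=∅
  n7('cdca'): parent n6 fail=4; on 'a' 4→0 → fail=0;  out {1}∪∅={1}

Run:
i=0 'd': node 0→0
i=1 'b': node 0→1
i=2 'b': node 1→2
i=3 'b': node 2→3  emit P0@[1:3]
i=4 'd': node 3→0 (fail-walked)
i=5 'b': node 0→1
i=6 'b': node 1→2
i=7 'b': node 2→3  emit P0@[5:7]
i=8 'c': node 3→4 (fail-walked)
i=9 'b': node 4→1 (fail-walked)
i=10 'a': node 1→0 (fail-walked)
i=11 'd': node 0→0
i=12 'c': node 0→4
i=13 'c': node 4→4 (fail-walked)
i=14 'b': node 4→1 (fail-walked)
i=15 'c': node 1→4 (fail-walked)
i=16 'd': node 4→5
i=17 'c': node 5→6
i=18 'a': node 6→7  emit P1@[15:18]
i=19 'c': node 7→4 (fail-walked)
i=20 'd': node 4→5
i=21 'c': node 5→6
i=22 'a': node 6→7  emit P1@[19:22]
i=23 'c': node 7→4 (fail-walked)
i=24 'd': node 4→5
i=25 'c': node 5→6
i=26 'a': node 6→7  emit P1@[23:26]
i=27 'c': node 7→4 (fail-walked)
i=28 'b': node 4→1 (fail-walked)
i=29 'b': node 1→2
i=30 'b': node 2→3  emit P0@[28:30]
i=31 'c': node 3→4 (fail-walked)
i=32 'd': node 4→5
i=33 'c': node 5→6
i=34 'a': node 6→7  emit P1@[31:34]
i=35 'c': node 7→4 (fail-walked)
i=36 'd': node 4→5
i=37 'c': node 5→6
i=38 'a': node 6→7  emit P1@[35:38]
i=39 'c': node 7→4 (fail-walked)
i=40 'd': node 4→5
i=41 'c': node 5→6
i=42 'a': node 6→7  emit P1@[39:42]
i=43 'c': node 7→4 (fail-walked)
i=44 'd': node 4→5
i=45 'c': node 5→6
i=46 'a': node 6→7  emit P1@[43:46]
i=47 'a': node 7→0 (fail-walked)
i=48 'b': node 0→1
i=49 'c': node 1→4 (fail-walked)
i=50 'd': node 4→5
i=51 'c': node 5→6
i=52 'd': node 6→5 (fail-walked)
i=53 'c': node 5→6
i=54 'a': node 6→7  emit P1@[51:54]
i=55 'c': node 7→4 (fail-walked)
i=56 'b': node 4→1 (fail-walked)
i=57 'b': node 1→2
i=58 'b': node 2→3  emit P0@[56:58]
i=59 'c': node 3→4 (fail-walked)
i=60 'b': node 4→1 (fail-walked)
i=61 'b': node 1→2
i=62 'b': node 2→3  emit P0@[60:62]
i=63 'c': node 3→4 (fail-walked)
i=64 'd': node 4→5
i=65 'c': node 5→6
i=66 'a': node 6→7  emit P1@[63:66]
i=67 'a': node 7→0 (fail-walked)
i=68 'b': node 0→1

Matches: [[3,0],[7,0],[18,1],[22,1],[26,1],[30,0],[34,1],[38,1],[42,1],[46,1],[54,1],[58,0],[62,0],[66,1]]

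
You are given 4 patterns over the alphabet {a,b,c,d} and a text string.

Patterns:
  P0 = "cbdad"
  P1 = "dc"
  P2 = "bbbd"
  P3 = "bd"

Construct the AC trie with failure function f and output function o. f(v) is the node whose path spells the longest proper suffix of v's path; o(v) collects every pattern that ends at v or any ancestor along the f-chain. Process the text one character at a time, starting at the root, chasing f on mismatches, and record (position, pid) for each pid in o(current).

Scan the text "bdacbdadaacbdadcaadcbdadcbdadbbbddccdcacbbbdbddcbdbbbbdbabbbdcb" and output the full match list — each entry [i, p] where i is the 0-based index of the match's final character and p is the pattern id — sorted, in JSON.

Construct AC machine:
Trie (insert patterns):
  n0 'ε': b→8 c→1 d→6
  n1 'c': b→2
  n2 'cb': d→3
  n3 'cbd': a→4
  n4 'cbda': d→5
  n5 'cbdad': ·  ←P0
  n6 'd': c→7
  n7 'dc': ·  ←P1
  n8 'b': b→9 d→12
  n9 'bb': b→10
  n10 'bbb': d→11
  n11 'bbbd': ·  ←P2
  n12 'bd': ·  ←P3

Failure links (BFS by depth):
  n1('c'): parent n0 fail=0; on 'c' 0 → fail=0;  out ∅∪∅=∅
  n6('d'): parent n0 fail=0; on 'd' 0 → fail=0;  out ∅∪∅=∅
  n8('b'): parent n0 fail=0; on 'b' 0 → fail=0;  out ∅∪∅=∅
  n2('cb'): parent n1 fail=0; on 'b' 0 → fail=8;  out ∅∪∅=∅
  n7('dc'): parent n6 fail=0; on 'c' 0 → fail=1;  out {1}∪∅={1}
  n9('bb'): parent n8 fail=0; on 'b' 0 → fail=8;  out ∅∪∅=∅
  n12('bd'): parent n8 fail=0; on 'd' 0 → fail=6;  out {3}∪∅={3}
  n3('cbd'): parent n2 fail=8; on 'd' 8 → fail=12;  out ∅∪{3}={3}
  n10('bbb'): parent n9 fail=8; on 'b' 8 → fail=9;  out ∅∪∅=∅
  n4('cbda'): parent n3 fail=12; on 'a' 12→6→0 → fail=0;  out ∅∪∅=∅
  n11('bbbd'): parent n10 fail=9; on 'd' 9→8 → fail=12;  out {2}∪{3}={2,3}
  n5('cbdad'): parent n4 fail=0; on 'd' 0 → fail=6;  out {0}∪∅={0}

Run:
i=0 'b': node 0→8
i=1 'd': node 8→12  ** P3@[0:1]
i=2 'a': node 12→0 (via fail)
i=3 'c': node 0→1
i=4 'b': node 1→2
i=5 'd': node 2→3  ** P3@[4:5]
i=6 'a': node 3→4
i=7 'd': node 4→5  ** P0@[3:7]
i=8 'a': node 5→0 (via fail)
i=9 'a': node 0→0
i=10 'c': node 0→1
i=11 'b': node 1→2
i=12 'd': node 2→3  ** P3@[11:12]
i=13 'a': node 3→4
i=14 'd': node 4→5  ** P0@[10:14]
i=15 'c': node 5→7 (via fail)  ** P1@[14:15]
i=16 'a': node 7→0 (via fail)
i=17 'a': node 0→0
i=18 'd': node 0→6
i=19 'c': node 6→7  ** P1@[18:19]
i=20 'b': node 7→2 (via fail)
i=21 'd': node 2→3  ** P3@[20:21]
i=22 'a': node 3→4
i=23 'd': node 4→5  ** P0@[19:23]
i=24 'c': node 5→7 (via fail)  ** P1@[23:24]
i=25 'b': node 7→2 (via fail)
i=26 'd': node 2→3  ** P3@[25:26]
i=27 'a': node 3→4
i=28 'd': node 4→5  ** P0@[24:28]
i=29 'b': node 5→8 (via fail)
i=30 'b': node 8→9
i=31 'b': node 9→10
i=32 'd': node 10→11  ** P2@[29:32],P3@[31:32]
i=33 'd': node 11→6 (via fail)
i=34 'c': node 6→7  ** P1@[33:34]
i=35 'c': node 7→1 (via fail)
i=36 'd': node 1→6 (via fail)
i=37 'c': node 6→7  ** P1@[36:37]
i=38 'a': node 7→0 (via fail)
i=39 'c': node 0→1
i=40 'b': node 1→2
i=41 'b': node 2→9 (via fail)
i=42 'b': node 9→10
i=43 'd': node 10→11  ** P2@[40:43],P3@[42:43]
i=44 'b': node 11→8 (via fail)
i=45 'd': node 8→12  ** P3@[44:45]
i=46 'd': node 12→6 (via fail)
i=47 'c': node 6→7  ** P1@[46:47]
i=48 'b': node 7→2 (via fail)
i=49 'd': node 2→3  ** P3@[48:49]
i=50 'b': node 3→8 (via fail)
i=51 'b': node 8→9
i=52 'b': node 9→10
i=53 'b': node 10→10 (via fail)
i=54 'd': node 10→11  ** P2@[51:54],P3@[53:54]
i=55 'b': node 11→8 (via fail)
i=56 'a': node 8→0 (via fail)
i=57 'b': node 0→8
i=58 'b': node 8→9
i=59 'b': node 9→10
i=60 'd': node 10→11  ** P2@[57:60],P3@[59:60]
i=61 'c': node 11→7 (via fail)  ** P1@[60:61]
i=62 'b': node 7→2 (via fail)

All matches (sorted): [[1,3],[5,3],[7,0],[12,3],[14,0],[15,1],[19,1],[21,3],[23,0],[24,1],[26,3],[28,0],[32,2],[32,3],[34,1],[37,1],[43,2],[43,3],[45,3],[47,1],[49,3],[54,2],[54,3],[60,2],[60,3],[61,1]]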